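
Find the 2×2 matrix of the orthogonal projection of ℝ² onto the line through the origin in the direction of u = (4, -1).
[[16/17, -4/17], [-4/17, 1/17]]

The orthogonal projection onto the line spanned by a nonzero vector u = (a, b) has matrix P = (u uᵀ) / (uᵀ u) = (1/(a² + b²)) · [[a², ab], [ab, b²]].
Here u = (4, -1), so a² + b² = 16 + 1 = 17.
P = (1/17) · [[16, -4], [-4, 1]] = [[16/17, -4/17], [-4/17, 1/17]].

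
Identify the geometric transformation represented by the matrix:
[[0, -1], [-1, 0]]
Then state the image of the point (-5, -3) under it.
reflection across the line y = -x; image of (-5, -3) is (3, 5)

This is a symmetric orthogonal matrix with determinant -1, which characterizes a reflection in ℝ².
The matrix [[0, -1], [-1, 0]] represents: reflection across the line y = -x.
Applying it to (-5, -3): [0·-5 + -1·-3, -1·-5 + 0·-3] = (3, 5).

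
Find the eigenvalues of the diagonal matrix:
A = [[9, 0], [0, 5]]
λ₁ = 9, λ₂ = 5

The characteristic polynomial of A is det(A - λI) = (9 - λ)(5 - λ) = 0.
The roots are λ = 9 and λ = 5, so the eigenvalues are the diagonal entries.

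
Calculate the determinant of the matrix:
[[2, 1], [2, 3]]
4

For a 2×2 matrix [[a, b], [c, d]], det = ad - bc
det = (2)(3) - (1)(2) = 6 - 2 = 4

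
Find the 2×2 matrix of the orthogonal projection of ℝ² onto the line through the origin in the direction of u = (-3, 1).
[[9/10, -3/10], [-3/10, 1/10]]

The orthogonal projection onto the line spanned by a nonzero vector u = (a, b) has matrix P = (u uᵀ) / (uᵀ u) = (1/(a² + b²)) · [[a², ab], [ab, b²]].
Here u = (-3, 1), so a² + b² = 9 + 1 = 10.
P = (1/10) · [[9, -3], [-3, 1]] = [[9/10, -3/10], [-3/10, 1/10]].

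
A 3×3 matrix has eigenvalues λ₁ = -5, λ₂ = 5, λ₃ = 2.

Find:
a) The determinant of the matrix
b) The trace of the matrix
det = -50, trace = 2

Two standard eigenvalue identities:
- det(A) equals the product of the eigenvalues (counted with multiplicity).
- trace(A) equals the sum of the eigenvalues.
det(A) = (-5)*(5)*(2) = -50.
trace(A) = -5 + 5 + 2 = 2.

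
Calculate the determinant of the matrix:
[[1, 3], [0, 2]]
2

For a 2×2 matrix [[a, b], [c, d]], det = ad - bc
det = (1)(2) - (3)(0) = 2 - 0 = 2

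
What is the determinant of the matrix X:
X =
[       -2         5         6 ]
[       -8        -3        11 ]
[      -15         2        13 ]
det(X) = -549

Expand along row 0 (cofactor expansion): det(X) = a*(e*i - f*h) - b*(d*i - f*g) + c*(d*h - e*g), where the 3×3 is [[a, b, c], [d, e, f], [g, h, i]].
Minor M_00 = (-3)*(13) - (11)*(2) = -39 - 22 = -61.
Minor M_01 = (-8)*(13) - (11)*(-15) = -104 + 165 = 61.
Minor M_02 = (-8)*(2) - (-3)*(-15) = -16 - 45 = -61.
det(X) = (-2)*(-61) - (5)*(61) + (6)*(-61) = 122 - 305 - 366 = -549.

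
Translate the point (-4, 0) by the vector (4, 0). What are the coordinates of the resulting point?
(0, 0)

Translation by (4, 0):
x' = -4 + 4 = 0
y' = 0 + 0 = 0
Homogeneous matrix: [[1, 0, 4], [0, 1, 0], [0, 0, 1]]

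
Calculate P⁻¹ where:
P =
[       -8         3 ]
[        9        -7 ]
det(P) = 29
P⁻¹ =
[    -7/29     -3/29 ]
[    -9/29     -8/29 ]

For a 2×2 matrix P = [[a, b], [c, d]] with det(P) ≠ 0, P⁻¹ = (1/det(P)) * [[d, -b], [-c, a]].
det(P) = (-8)*(-7) - (3)*(9) = 56 - 27 = 29.
P⁻¹ = (1/29) * [[-7, -3], [-9, -8]].
Dividing each entry by 29 and reducing:
P⁻¹ =
[    -7/29     -3/29 ]
[    -9/29     -8/29 ]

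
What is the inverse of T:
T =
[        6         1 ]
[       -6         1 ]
det(T) = 12
T⁻¹ =
[     1/12     -1/12 ]
[      1/2       1/2 ]

For a 2×2 matrix T = [[a, b], [c, d]] with det(T) ≠ 0, T⁻¹ = (1/det(T)) * [[d, -b], [-c, a]].
det(T) = (6)*(1) - (1)*(-6) = 6 + 6 = 12.
T⁻¹ = (1/12) * [[1, -1], [6, 6]].
Dividing each entry by 12 and reducing:
T⁻¹ =
[     1/12     -1/12 ]
[      1/2       1/2 ]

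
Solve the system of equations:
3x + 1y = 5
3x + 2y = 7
x = 1, y = 2

Use elimination (row reduction):
Equation 1: 3x + 1y = 5.
Equation 2: 3x + 2y = 7.
Multiply Eq1 by 3 and Eq2 by 3: 9x + 3y = 15;  9x + 6y = 21.
Subtract: (3)y = 6, so y = 2.
Back-substitute into Eq1: 3x + 1*(2) = 5, so x = 1.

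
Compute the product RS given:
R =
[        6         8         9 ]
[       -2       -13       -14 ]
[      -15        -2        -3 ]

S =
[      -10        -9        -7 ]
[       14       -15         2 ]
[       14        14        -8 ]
RS =
[      178       -48       -98 ]
[     -358        17       100 ]
[       80       123       125 ]

Matrix multiplication: (RS)[i][j] = sum over k of R[i][k] * S[k][j].
  (RS)[0][0] = (6)*(-10) + (8)*(14) + (9)*(14) = 178
  (RS)[0][1] = (6)*(-9) + (8)*(-15) + (9)*(14) = -48
  (RS)[0][2] = (6)*(-7) + (8)*(2) + (9)*(-8) = -98
  (RS)[1][0] = (-2)*(-10) + (-13)*(14) + (-14)*(14) = -358
  (RS)[1][1] = (-2)*(-9) + (-13)*(-15) + (-14)*(14) = 17
  (RS)[1][2] = (-2)*(-7) + (-13)*(2) + (-14)*(-8) = 100
  (RS)[2][0] = (-15)*(-10) + (-2)*(14) + (-3)*(14) = 80
  (RS)[2][1] = (-15)*(-9) + (-2)*(-15) + (-3)*(14) = 123
  (RS)[2][2] = (-15)*(-7) + (-2)*(2) + (-3)*(-8) = 125
RS =
[      178       -48       -98 ]
[     -358        17       100 ]
[       80       123       125 ]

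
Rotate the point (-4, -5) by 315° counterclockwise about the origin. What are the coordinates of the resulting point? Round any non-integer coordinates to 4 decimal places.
(-6.3640, -0.7071)

Rotation matrix R(θ) = [[cos θ, -sin θ], [sin θ, cos θ]]; for θ = 315°:
R = [[√2/2, √2/2], [-√2/2, √2/2]]
Result: R × [-4, -5]ᵀ = [√2/2·-4 + (√2/2)·-5, -√2/2·-4 + (√2/2)·-5]ᵀ = (-6.3640, -0.7071)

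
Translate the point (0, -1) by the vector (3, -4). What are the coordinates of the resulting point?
(3, -5)

Translation by (3, -4):
x' = 0 + 3 = 3
y' = -1 + -4 = -5
Homogeneous matrix: [[1, 0, 3], [0, 1, -4], [0, 0, 1]]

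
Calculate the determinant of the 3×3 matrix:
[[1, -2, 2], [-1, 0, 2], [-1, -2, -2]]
16

Expansion along first row:
det = 1·det([[0,2],[-2,-2]]) - -2·det([[-1,2],[-1,-2]]) + 2·det([[-1,0],[-1,-2]])
    = 1·(0·-2 - 2·-2) - -2·(-1·-2 - 2·-1) + 2·(-1·-2 - 0·-1)
    = 1·4 - -2·4 + 2·2
    = 4 + 8 + 4 = 16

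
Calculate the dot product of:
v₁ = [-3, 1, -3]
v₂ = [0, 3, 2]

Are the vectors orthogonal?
-3, No

The dot product is the sum of products of corresponding components.
v₁·v₂ = (-3)*(0) + (1)*(3) + (-3)*(2) = 0 + 3 - 6 = -3.
Two vectors are orthogonal iff their dot product is 0; here the dot product is -3, so the vectors are not orthogonal.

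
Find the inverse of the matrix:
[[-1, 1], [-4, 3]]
[[3, -1], [4, -1]]

For [[a,b],[c,d]], inverse = (1/det)·[[d,-b],[-c,a]]
det = -1·3 - 1·-4 = 1
Inverse = (1/1)·[[3, -1], [4, -1]]
        = [[3, -1], [4, -1]]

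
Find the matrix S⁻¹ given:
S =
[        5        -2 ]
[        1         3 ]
det(S) = 17
S⁻¹ =
[     3/17      2/17 ]
[    -1/17      5/17 ]

For a 2×2 matrix S = [[a, b], [c, d]] with det(S) ≠ 0, S⁻¹ = (1/det(S)) * [[d, -b], [-c, a]].
det(S) = (5)*(3) - (-2)*(1) = 15 + 2 = 17.
S⁻¹ = (1/17) * [[3, 2], [-1, 5]].
Dividing each entry by 17 and reducing:
S⁻¹ =
[     3/17      2/17 ]
[    -1/17      5/17 ]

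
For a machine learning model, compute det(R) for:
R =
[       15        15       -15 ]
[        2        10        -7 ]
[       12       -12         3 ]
det(R) = 0

Expand along row 0 (cofactor expansion): det(R) = a*(e*i - f*h) - b*(d*i - f*g) + c*(d*h - e*g), where the 3×3 is [[a, b, c], [d, e, f], [g, h, i]].
Minor M_00 = (10)*(3) - (-7)*(-12) = 30 - 84 = -54.
Minor M_01 = (2)*(3) - (-7)*(12) = 6 + 84 = 90.
Minor M_02 = (2)*(-12) - (10)*(12) = -24 - 120 = -144.
det(R) = (15)*(-54) - (15)*(90) + (-15)*(-144) = -810 - 1350 + 2160 = 0.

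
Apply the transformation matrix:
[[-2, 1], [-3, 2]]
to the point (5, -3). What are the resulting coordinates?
(-13, -21)

Matrix multiplication:
[[-2, 1], [-3, 2]] × [5, -3]ᵀ
= [-2×5 + 1×-3, -3×5 + 2×-3]ᵀ
= [-13.0000, -21.0000]ᵀ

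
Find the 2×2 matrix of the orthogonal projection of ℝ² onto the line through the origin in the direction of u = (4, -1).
[[16/17, -4/17], [-4/17, 1/17]]

The orthogonal projection onto the line spanned by a nonzero vector u = (a, b) has matrix P = (u uᵀ) / (uᵀ u) = (1/(a² + b²)) · [[a², ab], [ab, b²]].
Here u = (4, -1), so a² + b² = 16 + 1 = 17.
P = (1/17) · [[16, -4], [-4, 1]] = [[16/17, -4/17], [-4/17, 1/17]].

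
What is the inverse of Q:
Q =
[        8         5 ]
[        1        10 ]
det(Q) = 75
Q⁻¹ =
[     2/15     -1/15 ]
[    -1/75      8/75 ]

For a 2×2 matrix Q = [[a, b], [c, d]] with det(Q) ≠ 0, Q⁻¹ = (1/det(Q)) * [[d, -b], [-c, a]].
det(Q) = (8)*(10) - (5)*(1) = 80 - 5 = 75.
Q⁻¹ = (1/75) * [[10, -5], [-1, 8]].
Dividing each entry by 75 and reducing:
Q⁻¹ =
[     2/15     -1/15 ]
[    -1/75      8/75 ]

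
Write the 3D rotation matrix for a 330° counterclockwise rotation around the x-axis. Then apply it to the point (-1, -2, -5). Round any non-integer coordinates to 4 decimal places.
R = [[1, 0, 0], [0, √3/2, 1/2], [0, -1/2, √3/2]]; R·(-1, -2, -5) = (-1.0000, -4.2321, -3.3301)

Rotation matrix for 330° around x-axis:
cos(330°) = √3/2, sin(330°) = -1/2
R = [[1, 0, 0], [0, √3/2, 1/2], [0, -1/2, √3/2]]
Apply to (-1, -2, -5): R·[-1, -2, -5]ᵀ = (-1.0000, -4.2321, -3.3301)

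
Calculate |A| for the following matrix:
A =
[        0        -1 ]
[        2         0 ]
det(A) = 2

For a 2×2 matrix [[a, b], [c, d]], det = a*d - b*c.
det(A) = (0)*(0) - (-1)*(2) = 0 + 2 = 2.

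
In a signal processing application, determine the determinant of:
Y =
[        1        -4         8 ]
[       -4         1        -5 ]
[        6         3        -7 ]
det(Y) = 96

Expand along row 0 (cofactor expansion): det(Y) = a*(e*i - f*h) - b*(d*i - f*g) + c*(d*h - e*g), where the 3×3 is [[a, b, c], [d, e, f], [g, h, i]].
Minor M_00 = (1)*(-7) - (-5)*(3) = -7 + 15 = 8.
Minor M_01 = (-4)*(-7) - (-5)*(6) = 28 + 30 = 58.
Minor M_02 = (-4)*(3) - (1)*(6) = -12 - 6 = -18.
det(Y) = (1)*(8) - (-4)*(58) + (8)*(-18) = 8 + 232 - 144 = 96.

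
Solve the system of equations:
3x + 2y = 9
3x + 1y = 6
x = 1, y = 3

Use elimination (row reduction):
Equation 1: 3x + 2y = 9.
Equation 2: 3x + 1y = 6.
Multiply Eq1 by 3 and Eq2 by 3: 9x + 6y = 27;  9x + 3y = 18.
Subtract: (-3)y = -9, so y = 3.
Back-substitute into Eq1: 3x + 2*(3) = 9, so x = 1.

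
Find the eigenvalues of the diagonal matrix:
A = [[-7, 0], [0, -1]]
λ₁ = -7, λ₂ = -1

The characteristic polynomial of A is det(A - λI) = (-7 - λ)(-1 - λ) = 0.
The roots are λ = -7 and λ = -1, so the eigenvalues are the diagonal entries.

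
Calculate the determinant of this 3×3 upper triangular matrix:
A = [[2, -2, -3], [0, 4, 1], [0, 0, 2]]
16

The determinant of a triangular matrix is the product of its diagonal entries (the off-diagonal entries above the diagonal do not affect it).
det(A) = (2) * (4) * (2) = 16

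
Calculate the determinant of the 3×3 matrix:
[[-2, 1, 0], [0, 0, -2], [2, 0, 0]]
-4

Expansion along first row:
det = -2·det([[0,-2],[0,0]]) - 1·det([[0,-2],[2,0]]) + 0·det([[0,0],[2,0]])
    = -2·(0·0 - -2·0) - 1·(0·0 - -2·2) + 0·(0·0 - 0·2)
    = -2·0 - 1·4 + 0·0
    = 0 + -4 + 0 = -4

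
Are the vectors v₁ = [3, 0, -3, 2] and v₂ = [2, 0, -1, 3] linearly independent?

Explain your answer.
Yes, linearly independent

Two vectors are linearly dependent iff one is a scalar multiple of the other.
No single scalar k satisfies v₂ = k·v₁ (the ratios of corresponding entries disagree), so v₁ and v₂ are linearly independent.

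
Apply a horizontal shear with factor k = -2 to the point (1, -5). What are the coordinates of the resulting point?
(11, -5)

Shear matrix for horizontal shear with factor k = -2:
[[1, -2], [0, 1]]
Result: (1, -5) → (11, -5)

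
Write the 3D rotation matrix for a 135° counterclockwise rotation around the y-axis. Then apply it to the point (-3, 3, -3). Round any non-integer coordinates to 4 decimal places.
R = [[-√2/2, 0, √2/2], [0, 1, 0], [-√2/2, 0, -√2/2]]; R·(-3, 3, -3) = (0.0000, 3.0000, 4.2426)

Rotation matrix for 135° around y-axis:
cos(135°) = -√2/2, sin(135°) = √2/2
R = [[-√2/2, 0, √2/2], [0, 1, 0], [-√2/2, 0, -√2/2]]
Apply to (-3, 3, -3): R·[-3, 3, -3]ᵀ = (0.0000, 3.0000, 4.2426)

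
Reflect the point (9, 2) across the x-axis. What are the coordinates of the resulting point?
(9, -2)

Reflection across x-axis: (9, 2) → (9, -2)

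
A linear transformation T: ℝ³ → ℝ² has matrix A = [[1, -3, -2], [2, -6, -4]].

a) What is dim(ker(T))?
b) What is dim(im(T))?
dim(ker) = 2, dim(im) = 1

Observe that row 2 = 2 × row 1 (so the rows are linearly dependent).
Thus rank(A) = 1 (only one linearly independent row).
dim(im(T)) = rank(A) = 1.
By the rank-nullity theorem applied to T: ℝ³ → ℝ², rank(A) + nullity(A) = 3 (the domain dimension), so dim(ker(T)) = 3 - 1 = 2.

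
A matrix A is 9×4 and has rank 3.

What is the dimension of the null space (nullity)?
1

The rank-nullity theorem for an m×n matrix states:
rank(A) + nullity(A) = n (the number of columns).
Here n = 4 and rank(A) = 3, so nullity(A) = 4 - 3 = 1.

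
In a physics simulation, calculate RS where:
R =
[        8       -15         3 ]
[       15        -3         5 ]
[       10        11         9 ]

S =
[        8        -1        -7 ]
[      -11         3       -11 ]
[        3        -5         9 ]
RS =
[      238       -68       136 ]
[      168       -49       -27 ]
[      -14       -22      -110 ]

Matrix multiplication: (RS)[i][j] = sum over k of R[i][k] * S[k][j].
  (RS)[0][0] = (8)*(8) + (-15)*(-11) + (3)*(3) = 238
  (RS)[0][1] = (8)*(-1) + (-15)*(3) + (3)*(-5) = -68
  (RS)[0][2] = (8)*(-7) + (-15)*(-11) + (3)*(9) = 136
  (RS)[1][0] = (15)*(8) + (-3)*(-11) + (5)*(3) = 168
  (RS)[1][1] = (15)*(-1) + (-3)*(3) + (5)*(-5) = -49
  (RS)[1][2] = (15)*(-7) + (-3)*(-11) + (5)*(9) = -27
  (RS)[2][0] = (10)*(8) + (11)*(-11) + (9)*(3) = -14
  (RS)[2][1] = (10)*(-1) + (11)*(3) + (9)*(-5) = -22
  (RS)[2][2] = (10)*(-7) + (11)*(-11) + (9)*(9) = -110
RS =
[      238       -68       136 ]
[      168       -49       -27 ]
[      -14       -22      -110 ]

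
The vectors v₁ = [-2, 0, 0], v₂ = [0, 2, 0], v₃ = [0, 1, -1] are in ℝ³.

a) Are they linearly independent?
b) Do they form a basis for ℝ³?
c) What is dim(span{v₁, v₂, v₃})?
Yes independent, yes basis, dim = 3

Stack v₁, v₂, v₃ as rows of a 3×3 matrix.
[[-2, 0, 0]; [0, 2, 0]; [0, 1, -1]] is already lower triangular with nonzero diagonal entries (-2, 2, -1), so its determinant is the product of the diagonal entries, det = (-2)·(2)·(-1) = 4 ≠ 0, and the rows are linearly independent.
Three linearly independent vectors in ℝ³ form a basis for ℝ³, so dim(span{v₁,v₂,v₃}) = 3.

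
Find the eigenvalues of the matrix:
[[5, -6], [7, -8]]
λ = -2 and λ = -1

Characteristic equation: det(A - λI) = 0
λ² - (trace)λ + (det) = 0
λ² - (-3)λ + (2) = 0
λ² + 3λ + 2 = 0
Solving: λ = -2, -1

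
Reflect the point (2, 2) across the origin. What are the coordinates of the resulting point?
(-2, -2)

Reflection across origin: (2, 2) → (-2, -2)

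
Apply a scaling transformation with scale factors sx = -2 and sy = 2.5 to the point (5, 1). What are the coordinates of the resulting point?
(-10, 2.5)

Scaling matrix:
[[-2, 0], [0, 2.50]]
Result: (5 × -2, 1 × 2.5) = (-10, 2.5)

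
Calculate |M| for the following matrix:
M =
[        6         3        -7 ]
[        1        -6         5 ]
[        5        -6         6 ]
det(M) = -147

Expand along row 0 (cofactor expansion): det(M) = a*(e*i - f*h) - b*(d*i - f*g) + c*(d*h - e*g), where the 3×3 is [[a, b, c], [d, e, f], [g, h, i]].
Minor M_00 = (-6)*(6) - (5)*(-6) = -36 + 30 = -6.
Minor M_01 = (1)*(6) - (5)*(5) = 6 - 25 = -19.
Minor M_02 = (1)*(-6) - (-6)*(5) = -6 + 30 = 24.
det(M) = (6)*(-6) - (3)*(-19) + (-7)*(24) = -36 + 57 - 168 = -147.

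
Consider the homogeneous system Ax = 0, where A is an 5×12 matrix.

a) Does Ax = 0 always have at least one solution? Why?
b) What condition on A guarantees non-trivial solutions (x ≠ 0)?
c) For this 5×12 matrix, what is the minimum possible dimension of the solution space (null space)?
a) Yes, x = 0 is always a solution. b) When A has linearly dependent columns (rank < n). c) Minimum nullity = 7.

a) x = 0 satisfies A·0 = 0, so the zero vector is always a solution.
b) Non-trivial solutions exist iff the columns of A are linearly dependent, equivalently rank(A) < n (the number of columns).
c) By rank-nullity, rank(A) + nullity(A) = n = 12. Since A has only 5 rows, rank(A) ≤ 5, so nullity(A) ≥ 12 - 5 = 7.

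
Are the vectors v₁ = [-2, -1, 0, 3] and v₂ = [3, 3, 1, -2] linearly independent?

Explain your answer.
Yes, linearly independent

Two vectors are linearly dependent iff one is a scalar multiple of the other.
No single scalar k satisfies v₂ = k·v₁ (the ratios of corresponding entries disagree), so v₁ and v₂ are linearly independent.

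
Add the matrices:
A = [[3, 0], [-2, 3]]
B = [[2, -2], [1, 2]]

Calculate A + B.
[[5, -2], [-1, 5]]

Add corresponding elements:
(3)+(2)=5
(0)+(-2)=-2
(-2)+(1)=-1
(3)+(2)=5
A + B = [[5, -2], [-1, 5]]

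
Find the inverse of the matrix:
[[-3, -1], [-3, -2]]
[[-2/3, 1/3], [1, -1]]

For [[a,b],[c,d]], inverse = (1/det)·[[d,-b],[-c,a]]
det = -3·-2 - -1·-3 = 3
Inverse = (1/3)·[[-2, 1], [3, -3]]
        = [[-2/3, 1/3], [1, -1]]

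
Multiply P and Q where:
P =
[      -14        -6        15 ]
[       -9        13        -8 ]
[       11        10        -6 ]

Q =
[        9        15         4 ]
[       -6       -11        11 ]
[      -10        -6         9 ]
PQ =
[     -240      -234        13 ]
[      -79      -230        35 ]
[       99        91       100 ]

Matrix multiplication: (PQ)[i][j] = sum over k of P[i][k] * Q[k][j].
  (PQ)[0][0] = (-14)*(9) + (-6)*(-6) + (15)*(-10) = -240
  (PQ)[0][1] = (-14)*(15) + (-6)*(-11) + (15)*(-6) = -234
  (PQ)[0][2] = (-14)*(4) + (-6)*(11) + (15)*(9) = 13
  (PQ)[1][0] = (-9)*(9) + (13)*(-6) + (-8)*(-10) = -79
  (PQ)[1][1] = (-9)*(15) + (13)*(-11) + (-8)*(-6) = -230
  (PQ)[1][2] = (-9)*(4) + (13)*(11) + (-8)*(9) = 35
  (PQ)[2][0] = (11)*(9) + (10)*(-6) + (-6)*(-10) = 99
  (PQ)[2][1] = (11)*(15) + (10)*(-11) + (-6)*(-6) = 91
  (PQ)[2][2] = (11)*(4) + (10)*(11) + (-6)*(9) = 100
PQ =
[     -240      -234        13 ]
[      -79      -230        35 ]
[       99        91       100 ]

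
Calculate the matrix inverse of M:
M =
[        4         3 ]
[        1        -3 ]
det(M) = -15
M⁻¹ =
[      1/5       1/5 ]
[     1/15     -4/15 ]

For a 2×2 matrix M = [[a, b], [c, d]] with det(M) ≠ 0, M⁻¹ = (1/det(M)) * [[d, -b], [-c, a]].
det(M) = (4)*(-3) - (3)*(1) = -12 - 3 = -15.
M⁻¹ = (1/-15) * [[-3, -3], [-1, 4]].
Dividing each entry by -15 and reducing:
M⁻¹ =
[      1/5       1/5 ]
[     1/15     -4/15 ]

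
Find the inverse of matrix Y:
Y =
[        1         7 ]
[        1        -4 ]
det(Y) = -11
Y⁻¹ =
[     4/11      7/11 ]
[     1/11     -1/11 ]

For a 2×2 matrix Y = [[a, b], [c, d]] with det(Y) ≠ 0, Y⁻¹ = (1/det(Y)) * [[d, -b], [-c, a]].
det(Y) = (1)*(-4) - (7)*(1) = -4 - 7 = -11.
Y⁻¹ = (1/-11) * [[-4, -7], [-1, 1]].
Dividing each entry by -11 and reducing:
Y⁻¹ =
[     4/11      7/11 ]
[     1/11     -1/11 ]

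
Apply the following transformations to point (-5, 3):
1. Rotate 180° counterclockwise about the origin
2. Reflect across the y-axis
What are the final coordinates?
(-5, -3)

Step 1: Rotate 180° → (5, -3)
Step 2: Reflect across the y-axis → (-5, -3)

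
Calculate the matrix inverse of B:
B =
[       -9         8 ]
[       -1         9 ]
det(B) = -73
B⁻¹ =
[    -9/73      8/73 ]
[    -1/73      9/73 ]

For a 2×2 matrix B = [[a, b], [c, d]] with det(B) ≠ 0, B⁻¹ = (1/det(B)) * [[d, -b], [-c, a]].
det(B) = (-9)*(9) - (8)*(-1) = -81 + 8 = -73.
B⁻¹ = (1/-73) * [[9, -8], [1, -9]].
Dividing each entry by -73 and reducing:
B⁻¹ =
[    -9/73      8/73 ]
[    -1/73      9/73 ]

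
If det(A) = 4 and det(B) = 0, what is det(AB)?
0

Use the multiplicative property of determinants: det(AB) = det(A)*det(B).
det(AB) = (4)*(0) = 0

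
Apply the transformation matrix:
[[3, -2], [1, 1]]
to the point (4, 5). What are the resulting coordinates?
(2, 9)

Matrix multiplication:
[[3, -2], [1, 1]] × [4, 5]ᵀ
= [3×4 + -2×5, 1×4 + 1×5]ᵀ
= [2.0000, 9.0000]ᵀ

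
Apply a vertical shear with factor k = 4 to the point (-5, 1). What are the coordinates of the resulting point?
(-5, -19)

Shear matrix for vertical shear with factor k = 4:
[[1, 0], [4, 1]]
Result: (-5, 1) → (-5, -19)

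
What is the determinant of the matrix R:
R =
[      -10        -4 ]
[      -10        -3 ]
det(R) = -10

For a 2×2 matrix [[a, b], [c, d]], det = a*d - b*c.
det(R) = (-10)*(-3) - (-4)*(-10) = 30 - 40 = -10.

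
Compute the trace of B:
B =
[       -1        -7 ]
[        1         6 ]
tr(B) = -1 + 6 = 5

The trace of a square matrix is the sum of its diagonal entries.
Diagonal entries of B: B[0][0] = -1, B[1][1] = 6.
tr(B) = -1 + 6 = 5.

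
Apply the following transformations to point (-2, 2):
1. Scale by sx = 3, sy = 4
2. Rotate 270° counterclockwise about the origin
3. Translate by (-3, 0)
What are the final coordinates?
(5, 6)

Step 1: Scale → (-6, 8)
Step 2: Rotate 270° → (8, 6)
Step 3: Translate → (5, 6)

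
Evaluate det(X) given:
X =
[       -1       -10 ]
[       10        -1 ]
det(X) = 101

For a 2×2 matrix [[a, b], [c, d]], det = a*d - b*c.
det(X) = (-1)*(-1) - (-10)*(10) = 1 + 100 = 101.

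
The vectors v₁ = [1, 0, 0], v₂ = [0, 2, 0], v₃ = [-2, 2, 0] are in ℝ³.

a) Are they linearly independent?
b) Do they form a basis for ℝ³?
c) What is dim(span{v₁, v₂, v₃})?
Not independent, not a basis, dim(span) = 2

Check whether v₃ can be written as a linear combination of v₁ and v₂.
v₃ = (-2)·v₁ + (1)·v₂ = [-2, 2, 0], so the three vectors are linearly dependent.
Thus they do not form a basis for ℝ³, and dim(span{v₁, v₂, v₃}) = 2 (spanned by v₁ and v₂).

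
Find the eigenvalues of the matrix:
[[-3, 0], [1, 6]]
λ = -3 and λ = 6

Characteristic equation: det(A - λI) = 0
λ² - (trace)λ + (det) = 0
λ² - (3)λ + (-18) = 0
λ² - 3λ - 18 = 0
Solving: λ = -3, 6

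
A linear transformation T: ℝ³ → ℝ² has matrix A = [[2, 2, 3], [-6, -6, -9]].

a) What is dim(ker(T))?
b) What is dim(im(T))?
dim(ker) = 2, dim(im) = 1

Observe that row 2 = -3 × row 1 (so the rows are linearly dependent).
Thus rank(A) = 1 (only one linearly independent row).
dim(im(T)) = rank(A) = 1.
By the rank-nullity theorem applied to T: ℝ³ → ℝ², rank(A) + nullity(A) = 3 (the domain dimension), so dim(ker(T)) = 3 - 1 = 2.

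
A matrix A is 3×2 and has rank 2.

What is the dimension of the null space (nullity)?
0

The rank-nullity theorem for an m×n matrix states:
rank(A) + nullity(A) = n (the number of columns).
Here n = 2 and rank(A) = 2, so nullity(A) = 2 - 2 = 0.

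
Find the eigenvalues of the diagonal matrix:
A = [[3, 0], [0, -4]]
λ₁ = 3, λ₂ = -4

The characteristic polynomial of A is det(A - λI) = (3 - λ)(-4 - λ) = 0.
The roots are λ = 3 and λ = -4, so the eigenvalues are the diagonal entries.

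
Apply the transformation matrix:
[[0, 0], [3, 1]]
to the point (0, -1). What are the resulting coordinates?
(0, -1)

Matrix multiplication:
[[0, 0], [3, 1]] × [0, -1]ᵀ
= [0×0 + 0×-1, 3×0 + 1×-1]ᵀ
= [0.0000, -1.0000]ᵀ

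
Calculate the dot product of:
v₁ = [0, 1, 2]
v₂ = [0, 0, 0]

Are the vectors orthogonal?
0, Yes

The dot product is the sum of products of corresponding components.
v₁·v₂ = (0)*(0) + (1)*(0) + (2)*(0) = 0 + 0 + 0 = 0.
Two vectors are orthogonal iff their dot product is 0; here the dot product is 0, so the vectors are orthogonal.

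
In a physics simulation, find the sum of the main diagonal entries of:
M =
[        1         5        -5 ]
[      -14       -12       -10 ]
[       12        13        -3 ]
tr(M) = 1 - 12 - 3 = -14

The trace of a square matrix is the sum of its diagonal entries.
Diagonal entries of M: M[0][0] = 1, M[1][1] = -12, M[2][2] = -3.
tr(M) = 1 - 12 - 3 = -14.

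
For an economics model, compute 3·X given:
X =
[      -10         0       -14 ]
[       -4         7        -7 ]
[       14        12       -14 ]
3X =
[      -30         0       -42 ]
[      -12        21       -21 ]
[       42        36       -42 ]

Scalar multiplication is elementwise: (3X)[i][j] = 3 * X[i][j].
  (3X)[0][0] = 3 * (-10) = -30
  (3X)[0][1] = 3 * (0) = 0
  (3X)[0][2] = 3 * (-14) = -42
  (3X)[1][0] = 3 * (-4) = -12
  (3X)[1][1] = 3 * (7) = 21
  (3X)[1][2] = 3 * (-7) = -21
  (3X)[2][0] = 3 * (14) = 42
  (3X)[2][1] = 3 * (12) = 36
  (3X)[2][2] = 3 * (-14) = -42
3X =
[      -30         0       -42 ]
[      -12        21       -21 ]
[       42        36       -42 ]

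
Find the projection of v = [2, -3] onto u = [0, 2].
[0, -3]

The projection of v onto u is proj_u(v) = ((v·u) / (u·u)) · u.
v·u = (2)*(0) + (-3)*(2) = -6.
u·u = (0)*(0) + (2)*(2) = 4.
coefficient = -6 / 4 = -3/2.
proj_u(v) = -3/2 · [0, 2] = [0, -3].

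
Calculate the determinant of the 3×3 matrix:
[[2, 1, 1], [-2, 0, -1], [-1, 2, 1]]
3

Expansion along first row:
det = 2·det([[0,-1],[2,1]]) - 1·det([[-2,-1],[-1,1]]) + 1·det([[-2,0],[-1,2]])
    = 2·(0·1 - -1·2) - 1·(-2·1 - -1·-1) + 1·(-2·2 - 0·-1)
    = 2·2 - 1·-3 + 1·-4
    = 4 + 3 + -4 = 3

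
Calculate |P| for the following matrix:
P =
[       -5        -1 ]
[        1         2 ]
det(P) = -9

For a 2×2 matrix [[a, b], [c, d]], det = a*d - b*c.
det(P) = (-5)*(2) - (-1)*(1) = -10 + 1 = -9.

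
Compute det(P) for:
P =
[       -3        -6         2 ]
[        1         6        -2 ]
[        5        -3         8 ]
det(P) = -84

Expand along row 0 (cofactor expansion): det(P) = a*(e*i - f*h) - b*(d*i - f*g) + c*(d*h - e*g), where the 3×3 is [[a, b, c], [d, e, f], [g, h, i]].
Minor M_00 = (6)*(8) - (-2)*(-3) = 48 - 6 = 42.
Minor M_01 = (1)*(8) - (-2)*(5) = 8 + 10 = 18.
Minor M_02 = (1)*(-3) - (6)*(5) = -3 - 30 = -33.
det(P) = (-3)*(42) - (-6)*(18) + (2)*(-33) = -126 + 108 - 66 = -84.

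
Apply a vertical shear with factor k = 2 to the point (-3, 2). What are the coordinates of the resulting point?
(-3, -4)

Shear matrix for vertical shear with factor k = 2:
[[1, 0], [2, 1]]
Result: (-3, 2) → (-3, -4)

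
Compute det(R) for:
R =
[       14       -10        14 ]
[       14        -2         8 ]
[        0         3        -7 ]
det(R) = -532

Expand along row 0 (cofactor expansion): det(R) = a*(e*i - f*h) - b*(d*i - f*g) + c*(d*h - e*g), where the 3×3 is [[a, b, c], [d, e, f], [g, h, i]].
Minor M_00 = (-2)*(-7) - (8)*(3) = 14 - 24 = -10.
Minor M_01 = (14)*(-7) - (8)*(0) = -98 - 0 = -98.
Minor M_02 = (14)*(3) - (-2)*(0) = 42 - 0 = 42.
det(R) = (14)*(-10) - (-10)*(-98) + (14)*(42) = -140 - 980 + 588 = -532.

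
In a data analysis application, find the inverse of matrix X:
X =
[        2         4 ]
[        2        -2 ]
det(X) = -12
X⁻¹ =
[      1/6       1/3 ]
[      1/6      -1/6 ]

For a 2×2 matrix X = [[a, b], [c, d]] with det(X) ≠ 0, X⁻¹ = (1/det(X)) * [[d, -b], [-c, a]].
det(X) = (2)*(-2) - (4)*(2) = -4 - 8 = -12.
X⁻¹ = (1/-12) * [[-2, -4], [-2, 2]].
Dividing each entry by -12 and reducing:
X⁻¹ =
[      1/6       1/3 ]
[      1/6      -1/6 ]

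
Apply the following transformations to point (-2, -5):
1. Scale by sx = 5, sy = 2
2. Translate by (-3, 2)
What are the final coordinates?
(-13, -8)

Step 1: Scale (-2, -5) by (sx, sy) = (5, 2) → (-10, -10)
Step 2: Translate by (-3, 2) → (-13, -8)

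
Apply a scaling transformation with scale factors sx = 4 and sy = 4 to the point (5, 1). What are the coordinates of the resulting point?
(20, 4)

Scaling matrix:
[[4, 0], [0, 4]]
Result: (5 × 4, 1 × 4) = (20, 4)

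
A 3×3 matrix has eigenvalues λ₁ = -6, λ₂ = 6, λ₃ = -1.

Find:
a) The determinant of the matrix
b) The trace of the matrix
det = 36, trace = -1

Two standard eigenvalue identities:
- det(A) equals the product of the eigenvalues (counted with multiplicity).
- trace(A) equals the sum of the eigenvalues.
det(A) = (-6)*(6)*(-1) = 36.
trace(A) = -6 + 6 - 1 = -1.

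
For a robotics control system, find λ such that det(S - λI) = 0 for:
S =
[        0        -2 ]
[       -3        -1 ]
λ = -3, 2

Solve det(S - λI) = 0. For a 2×2 matrix the characteristic equation is λ² - (trace)λ + det = 0.
trace(S) = a + d = 0 - 1 = -1.
det(S) = a*d - b*c = (0)*(-1) - (-2)*(-3) = 0 - 6 = -6.
Characteristic equation: λ² - (-1)λ + (-6) = 0.
Discriminant = (-1)² - 4*(-6) = 1 + 24 = 25.
λ = (-1 ± √25) / 2 = (-1 ± 5) / 2 = -3, 2.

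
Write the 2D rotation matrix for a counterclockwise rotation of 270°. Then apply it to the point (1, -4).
R = [[0, 1], [-1, 0]]; R·(1, -4) = (-4, -1)

Rotation matrix formula: R(θ) = [[cos θ, -sin θ], [sin θ, cos θ]]
For θ = 270°:
cos(270°) = 0
sin(270°) = -1
R = [[0, 1], [-1, 0]]
Apply to (1, -4): [0·1 + (1)·-4, -1·1 + 0·-4] = (-4, -1)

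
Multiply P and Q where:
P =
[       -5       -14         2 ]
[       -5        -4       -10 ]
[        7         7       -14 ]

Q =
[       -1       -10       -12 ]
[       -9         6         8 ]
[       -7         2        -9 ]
PQ =
[      117       -30       -70 ]
[      111         6       118 ]
[       28       -56        98 ]

Matrix multiplication: (PQ)[i][j] = sum over k of P[i][k] * Q[k][j].
  (PQ)[0][0] = (-5)*(-1) + (-14)*(-9) + (2)*(-7) = 117
  (PQ)[0][1] = (-5)*(-10) + (-14)*(6) + (2)*(2) = -30
  (PQ)[0][2] = (-5)*(-12) + (-14)*(8) + (2)*(-9) = -70
  (PQ)[1][0] = (-5)*(-1) + (-4)*(-9) + (-10)*(-7) = 111
  (PQ)[1][1] = (-5)*(-10) + (-4)*(6) + (-10)*(2) = 6
  (PQ)[1][2] = (-5)*(-12) + (-4)*(8) + (-10)*(-9) = 118
  (PQ)[2][0] = (7)*(-1) + (7)*(-9) + (-14)*(-7) = 28
  (PQ)[2][1] = (7)*(-10) + (7)*(6) + (-14)*(2) = -56
  (PQ)[2][2] = (7)*(-12) + (7)*(8) + (-14)*(-9) = 98
PQ =
[      117       -30       -70 ]
[      111         6       118 ]
[       28       -56        98 ]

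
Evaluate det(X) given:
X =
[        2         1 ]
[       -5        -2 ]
det(X) = 1

For a 2×2 matrix [[a, b], [c, d]], det = a*d - b*c.
det(X) = (2)*(-2) - (1)*(-5) = -4 + 5 = 1.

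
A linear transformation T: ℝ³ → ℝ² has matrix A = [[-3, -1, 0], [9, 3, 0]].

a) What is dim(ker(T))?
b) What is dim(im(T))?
dim(ker) = 2, dim(im) = 1

Observe that row 2 = -3 × row 1 (so the rows are linearly dependent).
Thus rank(A) = 1 (only one linearly independent row).
dim(im(T)) = rank(A) = 1.
By the rank-nullity theorem applied to T: ℝ³ → ℝ², rank(A) + nullity(A) = 3 (the domain dimension), so dim(ker(T)) = 3 - 1 = 2.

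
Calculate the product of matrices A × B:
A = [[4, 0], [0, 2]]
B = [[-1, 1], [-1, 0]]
[[-4, 4], [-2, 0]]

Matrix multiplication:
C[0][0] = 4×-1 + 0×-1 = -4
C[0][1] = 4×1 + 0×0 = 4
C[1][0] = 0×-1 + 2×-1 = -2
C[1][1] = 0×1 + 2×0 = 0
Result: [[-4, 4], [-2, 0]]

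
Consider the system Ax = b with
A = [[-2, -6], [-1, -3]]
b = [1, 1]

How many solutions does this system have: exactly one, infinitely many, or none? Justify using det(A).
No solution

det(A) = (-2)*(-3) - (-6)*(-1) = 0, so A is singular.
The column space of A is span(column 1) = span([-2, -1]).
b = [1, 1] is not a scalar multiple of column 1, so b ∉ column space and the system is inconsistent — no solution.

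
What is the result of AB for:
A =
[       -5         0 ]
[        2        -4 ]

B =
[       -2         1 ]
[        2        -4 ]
AB =
[       10        -5 ]
[      -12        18 ]

Matrix multiplication: (AB)[i][j] = sum over k of A[i][k] * B[k][j].
  (AB)[0][0] = (-5)*(-2) + (0)*(2) = 10
  (AB)[0][1] = (-5)*(1) + (0)*(-4) = -5
  (AB)[1][0] = (2)*(-2) + (-4)*(2) = -12
  (AB)[1][1] = (2)*(1) + (-4)*(-4) = 18
AB =
[       10        -5 ]
[      -12        18 ]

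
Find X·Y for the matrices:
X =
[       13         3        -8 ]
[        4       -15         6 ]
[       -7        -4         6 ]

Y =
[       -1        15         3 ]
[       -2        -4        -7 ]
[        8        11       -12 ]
XY =
[      -83        95       114 ]
[       74       186        45 ]
[       63       -23       -65 ]

Matrix multiplication: (XY)[i][j] = sum over k of X[i][k] * Y[k][j].
  (XY)[0][0] = (13)*(-1) + (3)*(-2) + (-8)*(8) = -83
  (XY)[0][1] = (13)*(15) + (3)*(-4) + (-8)*(11) = 95
  (XY)[0][2] = (13)*(3) + (3)*(-7) + (-8)*(-12) = 114
  (XY)[1][0] = (4)*(-1) + (-15)*(-2) + (6)*(8) = 74
  (XY)[1][1] = (4)*(15) + (-15)*(-4) + (6)*(11) = 186
  (XY)[1][2] = (4)*(3) + (-15)*(-7) + (6)*(-12) = 45
  (XY)[2][0] = (-7)*(-1) + (-4)*(-2) + (6)*(8) = 63
  (XY)[2][1] = (-7)*(15) + (-4)*(-4) + (6)*(11) = -23
  (XY)[2][2] = (-7)*(3) + (-4)*(-7) + (6)*(-12) = -65
XY =
[      -83        95       114 ]
[       74       186        45 ]
[       63       -23       -65 ]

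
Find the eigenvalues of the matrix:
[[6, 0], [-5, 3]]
λ = 3 and λ = 6

Characteristic equation: det(A - λI) = 0
λ² - (trace)λ + (det) = 0
λ² - (9)λ + (18) = 0
λ² - 9λ + 18 = 0
Solving: λ = 3, 6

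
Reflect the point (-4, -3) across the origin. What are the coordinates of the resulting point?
(4, 3)

Reflection across origin: (-4, -3) → (4, 3)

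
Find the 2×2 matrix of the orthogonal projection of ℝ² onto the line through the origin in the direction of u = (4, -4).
[[1/2, -1/2], [-1/2, 1/2]]

The orthogonal projection onto the line spanned by a nonzero vector u = (a, b) has matrix P = (u uᵀ) / (uᵀ u) = (1/(a² + b²)) · [[a², ab], [ab, b²]].
Here u = (4, -4), so a² + b² = 16 + 16 = 32.
P = (1/32) · [[16, -16], [-16, 16]] = [[1/2, -1/2], [-1/2, 1/2]].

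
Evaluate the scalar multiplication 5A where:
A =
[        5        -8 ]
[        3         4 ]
5A =
[       25       -40 ]
[       15        20 ]

Scalar multiplication is elementwise: (5A)[i][j] = 5 * A[i][j].
  (5A)[0][0] = 5 * (5) = 25
  (5A)[0][1] = 5 * (-8) = -40
  (5A)[1][0] = 5 * (3) = 15
  (5A)[1][1] = 5 * (4) = 20
5A =
[       25       -40 ]
[       15        20 ]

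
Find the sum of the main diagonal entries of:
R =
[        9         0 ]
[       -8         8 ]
tr(R) = 9 + 8 = 17

The trace of a square matrix is the sum of its diagonal entries.
Diagonal entries of R: R[0][0] = 9, R[1][1] = 8.
tr(R) = 9 + 8 = 17.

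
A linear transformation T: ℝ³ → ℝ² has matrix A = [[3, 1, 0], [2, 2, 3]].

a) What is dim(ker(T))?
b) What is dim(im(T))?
dim(ker) = 1, dim(im) = 2

The two rows are not scalar multiples of one another (no single k satisfies row 2 = k × row 1), so they are linearly independent.
Thus rank(A) = 2.
dim(im(T)) = rank(A) = 2.
By the rank-nullity theorem applied to T: ℝ³ → ℝ², rank(A) + nullity(A) = 3 (the domain dimension), so dim(ker(T)) = 3 - 2 = 1.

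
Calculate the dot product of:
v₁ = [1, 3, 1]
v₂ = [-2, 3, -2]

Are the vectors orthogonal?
5, No

The dot product is the sum of products of corresponding components.
v₁·v₂ = (1)*(-2) + (3)*(3) + (1)*(-2) = -2 + 9 - 2 = 5.
Two vectors are orthogonal iff their dot product is 0; here the dot product is 5, so the vectors are not orthogonal.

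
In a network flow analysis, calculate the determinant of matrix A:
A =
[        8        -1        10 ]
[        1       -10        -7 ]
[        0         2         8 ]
det(A) = -500

Expand along row 0 (cofactor expansion): det(A) = a*(e*i - f*h) - b*(d*i - f*g) + c*(d*h - e*g), where the 3×3 is [[a, b, c], [d, e, f], [g, h, i]].
Minor M_00 = (-10)*(8) - (-7)*(2) = -80 + 14 = -66.
Minor M_01 = (1)*(8) - (-7)*(0) = 8 - 0 = 8.
Minor M_02 = (1)*(2) - (-10)*(0) = 2 - 0 = 2.
det(A) = (8)*(-66) - (-1)*(8) + (10)*(2) = -528 + 8 + 20 = -500.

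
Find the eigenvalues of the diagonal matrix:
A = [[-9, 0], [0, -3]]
λ₁ = -9, λ₂ = -3

The characteristic polynomial of A is det(A - λI) = (-9 - λ)(-3 - λ) = 0.
The roots are λ = -9 and λ = -3, so the eigenvalues are the diagonal entries.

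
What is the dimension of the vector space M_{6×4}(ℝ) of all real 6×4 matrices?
Dimension = 24

A real 6×4 matrix is determined by its 6·4 = 24 independent entries.
A standard basis is {E_ij : 1 ≤ i ≤ 6, 1 ≤ j ≤ 4}, where E_ij has a 1 in position (i, j) and 0 elsewhere — there are 24 such matrices, and they are linearly independent and span M_{6×4}(ℝ).
Therefore dim(M_{6×4}(ℝ)) = 24.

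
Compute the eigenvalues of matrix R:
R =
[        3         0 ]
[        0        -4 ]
λ = -4, 3

Solve det(R - λI) = 0. For a 2×2 matrix the characteristic equation is λ² - (trace)λ + det = 0.
trace(R) = a + d = 3 - 4 = -1.
det(R) = a*d - b*c = (3)*(-4) - (0)*(0) = -12 - 0 = -12.
Characteristic equation: λ² - (-1)λ + (-12) = 0.
Discriminant = (-1)² - 4*(-12) = 1 + 48 = 49.
λ = (-1 ± √49) / 2 = (-1 ± 7) / 2 = -4, 3.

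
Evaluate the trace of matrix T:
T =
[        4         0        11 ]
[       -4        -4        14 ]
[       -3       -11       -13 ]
tr(T) = 4 - 4 - 13 = -13

The trace of a square matrix is the sum of its diagonal entries.
Diagonal entries of T: T[0][0] = 4, T[1][1] = -4, T[2][2] = -13.
tr(T) = 4 - 4 - 13 = -13.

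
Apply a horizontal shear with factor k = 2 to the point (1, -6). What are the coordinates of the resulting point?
(-11, -6)

Shear matrix for horizontal shear with factor k = 2:
[[1, 2], [0, 1]]
Result: (1, -6) → (-11, -6)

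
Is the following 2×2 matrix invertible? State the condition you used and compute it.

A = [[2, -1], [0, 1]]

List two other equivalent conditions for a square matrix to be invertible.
Yes, invertible; det(A) = 2 ≠ 0. Equivalent conditions: rank(A) = 2; Ax = 0 has only the trivial solution; 0 is not an eigenvalue; the columns of A are linearly independent.

To check invertibility, compute det(A).
The given matrix is triangular, so det(A) equals the product of its diagonal entries = 2 ≠ 0.
Since det(A) ≠ 0, A is invertible.
Equivalent conditions for a square matrix A to be invertible:
- rank(A) = 2 (full rank).
- The homogeneous system Ax = 0 has only the trivial solution x = 0.
- 0 is not an eigenvalue of A.
- The columns (equivalently rows) of A are linearly independent.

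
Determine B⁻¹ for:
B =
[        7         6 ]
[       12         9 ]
det(B) = -9
B⁻¹ =
[       -1       2/3 ]
[      4/3      -7/9 ]

For a 2×2 matrix B = [[a, b], [c, d]] with det(B) ≠ 0, B⁻¹ = (1/det(B)) * [[d, -b], [-c, a]].
det(B) = (7)*(9) - (6)*(12) = 63 - 72 = -9.
B⁻¹ = (1/-9) * [[9, -6], [-12, 7]].
Dividing each entry by -9 and reducing:
B⁻¹ =
[       -1       2/3 ]
[      4/3      -7/9 ]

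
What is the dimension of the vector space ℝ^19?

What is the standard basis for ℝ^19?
Dimension = 19; standard basis = {e_1, e_2, e_3, …, e_19}

ℝ^19 is the space of 19-tuples of real numbers; its dimension is 19.
The standard basis consists of 19 vectors: e_1, e_2, e_3, …, e_19, where e_i is the vector with 1 in position i and 0 elsewhere.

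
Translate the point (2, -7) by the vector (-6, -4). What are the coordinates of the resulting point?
(-4, -11)

Translation by (-6, -4):
x' = 2 + -6 = -4
y' = -7 + -4 = -11
Homogeneous matrix: [[1, 0, -6], [0, 1, -4], [0, 0, 1]]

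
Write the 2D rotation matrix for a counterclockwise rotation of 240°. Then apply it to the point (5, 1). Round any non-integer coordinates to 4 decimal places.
R = [[-1/2, √3/2], [-√3/2, -1/2]]; R·(5, 1) = (-1.6340, -4.8301)

Rotation matrix formula: R(θ) = [[cos θ, -sin θ], [sin θ, cos θ]]
For θ = 240°:
cos(240°) = -1/2
sin(240°) = -√3/2
R = [[-1/2, √3/2], [-√3/2, -1/2]]
Apply to (5, 1): [-1/2·5 + (√3/2)·1, -√3/2·5 + -1/2·1] = (-1.6340, -4.8301)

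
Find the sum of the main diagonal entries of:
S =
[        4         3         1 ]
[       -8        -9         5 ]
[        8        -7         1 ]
tr(S) = 4 - 9 + 1 = -4

The trace of a square matrix is the sum of its diagonal entries.
Diagonal entries of S: S[0][0] = 4, S[1][1] = -9, S[2][2] = 1.
tr(S) = 4 - 9 + 1 = -4.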